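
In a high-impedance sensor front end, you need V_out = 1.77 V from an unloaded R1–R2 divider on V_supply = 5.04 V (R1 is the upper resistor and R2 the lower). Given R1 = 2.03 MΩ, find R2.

R2 ≈ 1.10 MΩ

Required fraction k = V_out/V_supply = 0.3512.
R2 = R1 · 0.3512/(1 − 0.3512) = 1.099 MΩ.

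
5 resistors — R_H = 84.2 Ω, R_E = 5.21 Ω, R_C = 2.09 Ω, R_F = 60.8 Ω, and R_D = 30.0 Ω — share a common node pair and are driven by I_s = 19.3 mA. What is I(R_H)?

I ≈ 0.313 mA

Total conductance ΣG = 1/84.2 + 1/5.21 + 1/2.09 + 1/60.8 + 1/30.0 = 0.7321 (units of 1/Ω).
R_H takes the fraction G_k/ΣG = 0.01188/0.7321 = 0.01622, so I = 19.3 × 0.01622 = 0.3131 mA.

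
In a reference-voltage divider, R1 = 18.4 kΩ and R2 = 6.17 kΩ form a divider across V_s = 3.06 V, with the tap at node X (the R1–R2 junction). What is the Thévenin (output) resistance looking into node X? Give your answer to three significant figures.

R_th ≈ 4.62 kΩ

With V_s suppressed (replaced by a short), R_th = R1 ‖ R2 = (18.40 × 6.17)/(18.40 + 6.17) = 4.621 kΩ.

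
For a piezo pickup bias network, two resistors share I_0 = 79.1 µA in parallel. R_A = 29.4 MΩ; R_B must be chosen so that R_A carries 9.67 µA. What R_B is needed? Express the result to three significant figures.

The fraction through R_A equals R_B/(R_A+R_B).
9.67/79.1 = R_B/(R_A + R_B) → R_B = R_A · (0.1223)/(1 − 0.1223) = 29.4 × 0.1393 = 4.095 MΩ.

R_B ≈ 4.09 MΩ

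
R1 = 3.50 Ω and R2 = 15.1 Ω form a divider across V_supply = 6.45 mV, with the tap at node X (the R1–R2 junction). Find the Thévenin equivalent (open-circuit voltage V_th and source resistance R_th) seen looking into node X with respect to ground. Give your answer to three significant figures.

With X open, the divider is unloaded: V_th = 6.45 × 15.1/18.60 = 5.236 mV.
Looking into X with the source shorted: R_th = R1·R2/(R1+R2) = 3.500 × 15.1/18.60 = 2.841 Ω.

V_th ≈ 5.24 mV, R_th ≈ 2.84 Ω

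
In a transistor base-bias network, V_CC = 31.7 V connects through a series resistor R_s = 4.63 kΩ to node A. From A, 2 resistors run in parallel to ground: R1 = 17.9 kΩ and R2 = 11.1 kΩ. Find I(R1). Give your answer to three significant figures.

Equivalent of the parallel group: R_p = 6.851 kΩ.
V_A = 31.7 × 6.851/11.48 = 18.92 V.
I(R1) = V_A / R1 = 18.92/17.9 = 1.057 mA.

I ≈ 1.06 mA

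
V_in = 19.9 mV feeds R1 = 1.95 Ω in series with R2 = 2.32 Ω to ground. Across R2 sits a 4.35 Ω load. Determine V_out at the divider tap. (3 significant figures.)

R2 ‖ R_L = (2.32 × 4.35)/(2.32 + 4.35) = 1.513 Ω.
Then V_out = V_in · R2'/(R1 + R2') = 19.9 × 1.513/3.463 = 8.695 mV.

V_out ≈ 8.69 mV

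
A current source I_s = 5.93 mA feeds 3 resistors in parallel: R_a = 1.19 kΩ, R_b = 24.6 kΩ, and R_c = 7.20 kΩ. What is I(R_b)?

Total conductance ΣG = 1/1.19 + 1/24.6 + 1/7.20 = 1.020 (units of 1/kΩ).
R_b takes the fraction G_k/ΣG = 0.04065/1.020 = 0.03986, so I = 5.93 × 0.03986 = 0.2364 mA.

I ≈ 0.236 mA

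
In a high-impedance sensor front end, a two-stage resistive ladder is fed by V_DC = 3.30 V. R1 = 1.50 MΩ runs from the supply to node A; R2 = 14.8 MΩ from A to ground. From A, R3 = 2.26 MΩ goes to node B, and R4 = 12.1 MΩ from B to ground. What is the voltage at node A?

The second stage (R3 + R4 = 14.36 MΩ) loads node A in parallel with R2.
R2 ‖ (R3+R4) = 7.288 MΩ.
So V_A = 3.30 × 0.8293 = 2.737 V.

V_A ≈ 2.74 V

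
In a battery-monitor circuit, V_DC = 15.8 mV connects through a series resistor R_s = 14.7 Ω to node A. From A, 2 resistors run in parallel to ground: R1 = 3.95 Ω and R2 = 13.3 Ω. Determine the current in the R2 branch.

Combine the parallel branches: R_p = (1/3.95 + 1/13.3)⁻¹ = 3.046 Ω.
V_A = 15.8 × 3.046/17.75 = 2.712 mV.
I(R2) = V_A / R2 = 2.712/13.3 = 0.2039 mA.

I ≈ 0.204 mA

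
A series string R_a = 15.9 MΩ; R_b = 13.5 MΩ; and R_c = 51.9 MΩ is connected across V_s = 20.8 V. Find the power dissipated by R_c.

P ≈ 3.40 µW

Series current I = V_s/ΣR = 20.8/81.30 = 0.2558 µA.
P = I²R = 0.06546 × 51.9 = 3.397 µW.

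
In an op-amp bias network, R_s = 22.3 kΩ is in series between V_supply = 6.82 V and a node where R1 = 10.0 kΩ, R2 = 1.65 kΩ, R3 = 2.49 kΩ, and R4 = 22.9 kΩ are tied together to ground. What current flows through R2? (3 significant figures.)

Combine the parallel branches: R_p = (1/10.0 + 1/1.65 + 1/2.49 + 1/22.9)⁻¹ = 0.8686 kΩ.
V_A by voltage divider: V_A = 6.82 × 0.8686/(22.3 + 0.8686) = 0.2557 V.
Branch current I = V_A/R2 = 0.2557/1.65 = 0.1550 mA.
(Check via current divider: I_total = 0.2944 mA; share G_k/ΣG = 0.5264 → same result.)

I ≈ 0.155 mA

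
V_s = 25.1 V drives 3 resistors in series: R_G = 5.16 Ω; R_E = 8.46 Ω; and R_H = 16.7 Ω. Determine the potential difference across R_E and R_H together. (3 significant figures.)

Series total: ΣR = 5.16 + 8.46 + 16.7 = 30.32 Ω.
R_{R_E..R_H} = 8.46 + 16.7 = 25.16 Ω.
By the voltage-divider rule, V = 25.1 × 25.16/30.32 = 20.83 V.

V ≈ 20.8 V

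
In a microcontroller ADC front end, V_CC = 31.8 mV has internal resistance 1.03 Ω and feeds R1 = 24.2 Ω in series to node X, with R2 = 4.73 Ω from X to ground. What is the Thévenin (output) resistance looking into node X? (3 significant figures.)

R1' = 1.03 + 24.2 = 25.23 Ω (source resistance + R1).
Zeroing V_CC shorts the top of R1' to ground, so R_th = R1' ‖ R2 = 3.983 Ω.

R_th ≈ 3.98 Ω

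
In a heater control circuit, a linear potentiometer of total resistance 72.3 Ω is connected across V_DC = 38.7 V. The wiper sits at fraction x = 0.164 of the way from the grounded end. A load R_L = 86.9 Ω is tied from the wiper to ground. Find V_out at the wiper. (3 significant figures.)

Lower segment x·R_p = 11.86 Ω; upper segment (1−x)·R_p = 60.44 Ω.
Lower segment in parallel with the load: 11.86 ‖ 86.9 = 10.43 Ω.
V_out = 38.7 × 10.43/(60.44 + 10.43) = 5.697 V.

V_out ≈ 5.70 V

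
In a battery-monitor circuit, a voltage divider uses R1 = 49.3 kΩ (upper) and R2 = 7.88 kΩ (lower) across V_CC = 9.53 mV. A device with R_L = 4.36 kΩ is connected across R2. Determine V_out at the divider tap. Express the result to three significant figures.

The load sits in parallel with R2, giving an effective lower resistance R2' = R2·R_L/(R2+R_L) = 2.807 kΩ.
Voltage divider with the loaded lower leg: V_out = 9.53 × 2.807/(49.3 + 2.807) = 9.53 × 0.05387 = 0.5134 mV.
(Unloaded it would be 1.31 mV; the load pulls it down.)

V_out ≈ 0.513 mV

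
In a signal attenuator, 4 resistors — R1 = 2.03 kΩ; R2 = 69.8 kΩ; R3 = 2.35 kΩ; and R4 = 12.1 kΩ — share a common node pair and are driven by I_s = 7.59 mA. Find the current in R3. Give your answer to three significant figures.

ΣG = 1/2.03 + 1/69.8 + 1/2.35 + 1/12.1 = 1.015.
Current divider: I(R3) = I_s · G_k/ΣG = 7.59 × (0.4255/1.015) = 7.59 × 0.4192 = 3.182 mA.

I ≈ 3.18 mA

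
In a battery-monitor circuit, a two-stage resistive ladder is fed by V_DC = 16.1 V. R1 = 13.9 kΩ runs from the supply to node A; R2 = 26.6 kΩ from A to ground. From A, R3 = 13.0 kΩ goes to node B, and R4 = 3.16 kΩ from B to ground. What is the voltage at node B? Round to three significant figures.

V_B ≈ 1.32 V

Node A sees R2 in parallel with the series input of stage 2, R3 + R4 = 16.16 kΩ.
R2 ‖ (R3+R4) = 10.05 kΩ.
So V_A = 16.1 × 0.4197 = 6.757 V.
V_B = V_A × 0.1955 = 1.321 V.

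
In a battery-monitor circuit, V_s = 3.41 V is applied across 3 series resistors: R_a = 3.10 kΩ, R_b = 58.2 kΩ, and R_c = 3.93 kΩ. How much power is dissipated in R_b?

Series current I = V_s/ΣR = 3.41/65.23 = 0.05228 mA.
P = I²R = 0.002733 × 58.2 = 0.1591 mW.

P ≈ 0.159 mW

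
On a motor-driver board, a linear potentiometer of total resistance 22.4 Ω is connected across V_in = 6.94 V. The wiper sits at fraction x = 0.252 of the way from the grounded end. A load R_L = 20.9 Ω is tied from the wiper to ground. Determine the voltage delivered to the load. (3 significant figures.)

Split the track: R_lower = x·R_p = 5.645 Ω, R_upper = (1−x)·R_p = 16.76 Ω.
Lower segment in parallel with the load: 5.645 ‖ 20.9 = 4.444 Ω.
V_out = 6.94 × 4.444/(16.76 + 4.444) = 1.455 V.

V_out ≈ 1.45 V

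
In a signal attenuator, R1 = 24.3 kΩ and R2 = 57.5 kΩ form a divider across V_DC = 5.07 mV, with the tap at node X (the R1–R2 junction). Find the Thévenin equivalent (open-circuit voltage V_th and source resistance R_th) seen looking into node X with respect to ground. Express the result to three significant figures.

V_th ≈ 3.56 mV, R_th ≈ 17.1 kΩ

With X open, the divider is unloaded: V_th = 5.07 × 57.5/81.80 = 3.564 mV.
With V_DC suppressed (replaced by a short), R_th = R1 ‖ R2 = (24.30 × 57.5)/(24.30 + 57.5) = 17.08 kΩ.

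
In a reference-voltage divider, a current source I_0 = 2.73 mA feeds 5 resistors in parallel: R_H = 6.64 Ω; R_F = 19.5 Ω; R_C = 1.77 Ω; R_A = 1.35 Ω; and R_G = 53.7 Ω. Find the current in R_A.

Total conductance ΣG = 1/6.64 + 1/19.5 + 1/1.77 + 1/1.35 + 1/53.7 = 1.526 (units of 1/Ω).
Current divider: I(R_A) = I_0 · G_k/ΣG = 2.73 × (0.7407/1.526) = 2.73 × 0.4853 = 1.325 mA.

I ≈ 1.32 mA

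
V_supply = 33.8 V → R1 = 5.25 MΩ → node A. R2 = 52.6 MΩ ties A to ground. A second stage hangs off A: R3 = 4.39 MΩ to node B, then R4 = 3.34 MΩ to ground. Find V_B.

Node A sees R2 in parallel with the series input of stage 2, R3 + R4 = 7.730 MΩ.
Effective lower resistance at A: R2 ‖ 7.730 = 6.740 MΩ.
V_A = 33.8 × 6.740/(5.25 + 6.740) = 19.00 V.
V_B = V_A × 0.4321 = 8.209 V.

V_B ≈ 8.21 V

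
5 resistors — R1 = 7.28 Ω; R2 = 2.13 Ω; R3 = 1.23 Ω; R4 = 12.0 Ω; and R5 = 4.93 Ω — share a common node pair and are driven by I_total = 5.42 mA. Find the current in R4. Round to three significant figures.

I ≈ 0.265 mA

ΣG = 1/7.28 + 1/2.13 + 1/1.23 + 1/12.0 + 1/4.93 = 1.706.
Current divider: I(R4) = I_total · G_k/ΣG = 5.42 × (0.08333/1.706) = 5.42 × 0.04885 = 0.2647 mA.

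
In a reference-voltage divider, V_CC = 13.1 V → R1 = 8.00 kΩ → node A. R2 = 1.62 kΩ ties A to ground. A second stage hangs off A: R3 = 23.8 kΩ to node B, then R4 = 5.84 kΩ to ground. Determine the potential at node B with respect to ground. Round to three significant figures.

V_B ≈ 0.416 V

Looking into the second stage from A: R3 + R4 = 29.64 kΩ appears in parallel with R2.
Effective lower resistance at A: R2 ‖ 29.64 = 1.536 kΩ.
V_A = 13.1 × 1.536/(8.00 + 1.536) = 2.110 V.
Then the unloaded second divider: V_B = V_A × R4/(R3+R4) = 2.110 × 0.1970 = 0.4158 V.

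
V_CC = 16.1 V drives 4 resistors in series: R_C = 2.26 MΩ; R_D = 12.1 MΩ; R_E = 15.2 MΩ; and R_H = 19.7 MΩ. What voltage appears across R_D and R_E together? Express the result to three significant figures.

V ≈ 8.92 V

Series total: ΣR = 2.26 + 12.1 + 15.2 + 19.7 = 49.26 MΩ.
R_{R_D..R_E} = 12.1 + 15.2 = 27.30 MΩ.
Voltage divider: V = V_CC · (27.30 / 49.26) = 16.1 × 0.5542 = 8.923 V.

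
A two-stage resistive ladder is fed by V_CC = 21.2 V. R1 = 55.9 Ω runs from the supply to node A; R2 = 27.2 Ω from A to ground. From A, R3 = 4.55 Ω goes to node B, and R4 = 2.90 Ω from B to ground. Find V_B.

V_B ≈ 0.782 V

Node A sees R2 in parallel with the series input of stage 2, R3 + R4 = 7.450 Ω.
Effective lower resistance at A: R2 ‖ 7.450 = 5.848 Ω.
First divider: V_A = V_CC · 5.848/(55.9 + 5.848) = 2.008 V.
Stage 2 is unloaded, so V_B = V_A · R4/(R3+R4) = 2.008 × 2.90/7.450 = 0.7816 V.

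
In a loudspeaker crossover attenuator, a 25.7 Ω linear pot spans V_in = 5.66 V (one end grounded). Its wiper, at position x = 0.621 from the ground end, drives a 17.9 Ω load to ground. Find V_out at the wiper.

Lower segment x·R_p = 15.96 Ω; upper segment (1−x)·R_p = 9.740 Ω.
R_L loads the lower segment: effective lower R = 8.437 Ω.
V_out = 5.66 × 8.437/(9.740 + 8.437) = 2.627 V.
(Unloaded: V_out = x·V_in = 3.51 V.)

V_out ≈ 2.63 V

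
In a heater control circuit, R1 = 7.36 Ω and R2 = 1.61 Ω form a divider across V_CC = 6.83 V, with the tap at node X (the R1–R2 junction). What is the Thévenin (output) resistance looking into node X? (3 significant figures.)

R_th ≈ 1.32 Ω

Looking into X with the source shorted: R_th = R1·R2/(R1+R2) = 7.360 × 1.61/8.970 = 1.321 Ω.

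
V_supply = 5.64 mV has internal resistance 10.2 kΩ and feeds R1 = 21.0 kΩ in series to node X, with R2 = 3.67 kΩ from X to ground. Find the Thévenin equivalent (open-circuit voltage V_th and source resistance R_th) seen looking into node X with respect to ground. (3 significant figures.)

R1' = 10.2 + 21.0 = 31.20 kΩ (source resistance + R1).
V_th is the unloaded tap voltage: V_supply · R2/(R1'+R2) = 5.64 × 0.1052 = 0.5936 mV.
With V_supply suppressed (replaced by a short), R_th = R1' ‖ R2 = (31.20 × 3.67)/(31.20 + 3.67) = 3.284 kΩ.

V_th ≈ 0.594 mV, R_th ≈ 3.28 kΩ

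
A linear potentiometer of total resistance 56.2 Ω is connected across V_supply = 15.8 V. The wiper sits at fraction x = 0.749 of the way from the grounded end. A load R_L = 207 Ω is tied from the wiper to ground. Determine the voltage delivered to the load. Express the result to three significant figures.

V_out ≈ 11.3 V

Lower segment x·R_p = 42.09 Ω; upper segment (1−x)·R_p = 14.11 Ω.
R_L loads the lower segment: effective lower R = 34.98 Ω.
Loaded-divider output: V_out = 15.8 × 0.7126 = 11.26 V.
(Unloaded: V_out = x·V_supply = 11.8 V.)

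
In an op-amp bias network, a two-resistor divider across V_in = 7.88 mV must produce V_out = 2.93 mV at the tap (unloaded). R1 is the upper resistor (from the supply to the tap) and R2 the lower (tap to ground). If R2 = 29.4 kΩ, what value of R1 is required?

R1 ≈ 49.7 kΩ

Required fraction k = V_out/V_in = 0.3718.
So R1 = R2 · (V_in/V_out − 1) = 29.4 × (7.88/2.93 − 1) = 29.4 × 1.689 = 49.67 kΩ.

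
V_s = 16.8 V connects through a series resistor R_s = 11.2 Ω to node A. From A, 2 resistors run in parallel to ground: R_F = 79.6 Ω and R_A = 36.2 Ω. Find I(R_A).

I ≈ 0.320 A

Equivalent of the parallel group: R_p = 24.88 Ω.
V_A = 16.8 × 24.88/36.08 = 11.59 V.
I(R_A) = V_A / R_A = 11.59/36.2 = 0.3200 A.
(Equivalently: I_total = 0.4656 A, then current-divider fraction G_k/ΣG = 0.6874.)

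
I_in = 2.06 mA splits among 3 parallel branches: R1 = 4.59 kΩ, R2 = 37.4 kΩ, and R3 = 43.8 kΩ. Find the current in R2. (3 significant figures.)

I ≈ 0.206 mA

ΣG = 1/4.59 + 1/37.4 + 1/43.8 = 0.2674.
R2 takes the fraction G_k/ΣG = 0.02674/0.2674 = 0.09998, so I = 2.06 × 0.09998 = 0.2060 mA.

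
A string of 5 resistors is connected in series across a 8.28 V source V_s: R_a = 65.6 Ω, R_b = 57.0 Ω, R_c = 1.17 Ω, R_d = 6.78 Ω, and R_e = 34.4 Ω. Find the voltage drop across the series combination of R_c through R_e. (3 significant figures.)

Total series resistance ΣR = 65.6 + 57.0 + 1.17 + 6.78 + 34.4 = 164.9 Ω.
R_{R_c..R_e} = 1.17 + 6.78 + 34.4 = 42.35 Ω.
By the voltage-divider rule, V = 8.28 × 42.35/164.9 = 2.126 V.

V ≈ 2.13 V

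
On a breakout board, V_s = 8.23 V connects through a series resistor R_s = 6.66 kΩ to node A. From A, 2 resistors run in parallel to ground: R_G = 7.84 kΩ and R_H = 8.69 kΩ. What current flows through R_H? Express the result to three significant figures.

I ≈ 0.362 mA

Equivalent of the parallel group: R_p = 4.122 kΩ.
V_A by voltage divider: V_A = 8.23 × 4.122/(6.66 + 4.122) = 3.146 V.
Branch current I = V_A/R_H = 3.146/8.69 = 0.3620 mA.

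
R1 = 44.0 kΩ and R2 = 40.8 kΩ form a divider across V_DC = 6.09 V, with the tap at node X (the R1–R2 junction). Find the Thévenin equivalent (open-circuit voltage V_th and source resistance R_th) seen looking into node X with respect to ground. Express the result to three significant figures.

V_th is the unloaded tap voltage: V_DC · R2/(R1+R2) = 6.09 × 0.4811 = 2.930 V.
With V_DC suppressed (replaced by a short), R_th = R1 ‖ R2 = (44.00 × 40.8)/(44.00 + 40.8) = 21.17 kΩ.

V_th ≈ 2.93 V, R_th ≈ 21.2 kΩ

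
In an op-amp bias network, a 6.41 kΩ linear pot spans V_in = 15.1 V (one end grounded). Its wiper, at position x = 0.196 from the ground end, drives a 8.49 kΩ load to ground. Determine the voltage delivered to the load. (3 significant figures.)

The pot divides into 5.154 kΩ above the wiper and 1.256 kΩ below.
(x·R_p) ‖ R_L = 1.094 kΩ.
Loaded-divider output: V_out = 15.1 × 0.1752 = 2.645 V.
(Unloaded: V_out = x·V_in = 2.96 V.)

V_out ≈ 2.64 V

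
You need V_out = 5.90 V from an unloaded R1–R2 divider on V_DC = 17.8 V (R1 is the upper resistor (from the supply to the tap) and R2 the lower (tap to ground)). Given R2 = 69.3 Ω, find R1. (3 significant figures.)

R1 ≈ 140 Ω

The divider ratio is R2/(R1+R2) = 5.90/17.8 = 0.3315.
Rearranging, R1 = R2·(1−k)/k = 69.3 × 2.017 = 139.8 Ω.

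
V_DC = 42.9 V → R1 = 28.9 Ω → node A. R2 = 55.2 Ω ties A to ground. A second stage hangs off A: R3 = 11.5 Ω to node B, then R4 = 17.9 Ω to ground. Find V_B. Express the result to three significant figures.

The second stage (R3 + R4 = 29.40 Ω) loads node A in parallel with R2.
R2 ‖ (R3+R4) = 19.18 Ω.
V_A = 42.9 × 19.18/(28.9 + 19.18) = 17.12 V.
Then the unloaded second divider: V_B = V_A × R4/(R3+R4) = 17.12 × 0.6088 = 10.42 V.

V_B ≈ 10.4 V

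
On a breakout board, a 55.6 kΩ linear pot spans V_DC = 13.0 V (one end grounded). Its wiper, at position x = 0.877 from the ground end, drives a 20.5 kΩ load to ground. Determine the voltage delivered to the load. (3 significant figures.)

Lower segment x·R_p = 48.76 kΩ; upper segment (1−x)·R_p = 6.839 kΩ.
R_L loads the lower segment: effective lower R = 14.43 kΩ.
Loaded-divider output: V_out = 13.0 × 0.6785 = 8.820 V.

V_out ≈ 8.82 V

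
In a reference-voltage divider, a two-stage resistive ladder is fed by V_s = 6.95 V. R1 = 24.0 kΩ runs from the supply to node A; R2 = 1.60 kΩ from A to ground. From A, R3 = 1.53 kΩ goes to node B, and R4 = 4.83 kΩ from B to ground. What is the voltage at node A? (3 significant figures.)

The second stage (R3 + R4 = 6.360 kΩ) loads node A in parallel with R2.
Effective lower resistance at A: R2 ‖ 6.360 = 1.278 kΩ.
So V_A = 6.95 × 0.05057 = 0.3515 V.

V_A ≈ 0.351 V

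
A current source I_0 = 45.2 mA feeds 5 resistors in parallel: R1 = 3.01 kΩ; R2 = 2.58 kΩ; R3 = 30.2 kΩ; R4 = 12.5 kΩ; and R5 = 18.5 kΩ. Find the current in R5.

Total conductance ΣG = 1/3.01 + 1/2.58 + 1/30.2 + 1/12.5 + 1/18.5 = 0.8870 (units of 1/kΩ).
R5 takes the fraction G_k/ΣG = 0.05405/0.8870 = 0.06094, so I = 45.2 × 0.06094 = 2.755 mA.

I ≈ 2.75 mA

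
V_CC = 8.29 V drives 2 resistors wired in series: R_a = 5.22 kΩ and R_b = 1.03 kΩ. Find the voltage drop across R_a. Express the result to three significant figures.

Total series resistance ΣR = 5.22 + 1.03 = 6.250 kΩ.
By the voltage-divider rule, V = 8.29 × 5.220/6.250 = 6.924 V.

V ≈ 6.92 V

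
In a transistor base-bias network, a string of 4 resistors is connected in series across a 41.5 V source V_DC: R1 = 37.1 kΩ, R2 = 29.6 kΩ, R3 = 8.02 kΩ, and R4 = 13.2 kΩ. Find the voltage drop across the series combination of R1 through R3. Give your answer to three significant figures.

Total series resistance ΣR = 37.1 + 29.6 + 8.02 + 13.2 = 87.92 kΩ.
R_{R1..R3} = 37.1 + 29.6 + 8.02 = 74.72 kΩ.
By the voltage-divider rule, V = 41.5 × 74.72/87.92 = 35.27 V.

V ≈ 35.3 V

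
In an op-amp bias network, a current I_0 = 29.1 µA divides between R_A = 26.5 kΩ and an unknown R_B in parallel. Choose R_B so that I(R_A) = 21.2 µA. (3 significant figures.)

R_B ≈ 71.1 kΩ

The fraction through R_A equals R_B/(R_A+R_B).
With f = 0.7285, R_B = R_A · f/(1−f) = 26.5 × 2.684 = 71.11 kΩ.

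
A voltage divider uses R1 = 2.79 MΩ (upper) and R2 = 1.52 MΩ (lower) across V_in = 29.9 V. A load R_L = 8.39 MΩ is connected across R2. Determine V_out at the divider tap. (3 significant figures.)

V_out ≈ 9.44 V

The load sits in parallel with R2, giving an effective lower resistance R2' = R2·R_L/(R2+R_L) = 1.287 MΩ.
Voltage divider with the loaded lower leg: V_out = 29.9 × 1.287/(2.79 + 1.287) = 29.9 × 0.3157 = 9.438 V.
(Unloaded it would be 10.5 V; the load pulls it down.)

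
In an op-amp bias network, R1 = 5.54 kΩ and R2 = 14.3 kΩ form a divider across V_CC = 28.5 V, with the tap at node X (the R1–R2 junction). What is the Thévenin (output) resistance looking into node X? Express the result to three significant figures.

Zeroing V_CC shorts the top of R1 to ground, so R_th = R1 ‖ R2 = 3.993 kΩ.

R_th ≈ 3.99 kΩ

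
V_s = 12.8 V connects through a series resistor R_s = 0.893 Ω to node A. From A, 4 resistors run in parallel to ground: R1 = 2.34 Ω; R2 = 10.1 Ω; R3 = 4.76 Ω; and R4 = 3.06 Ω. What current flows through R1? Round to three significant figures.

I ≈ 2.81 A

Parallel bank: R_p = 1/(1/2.34 + 1/10.1 + 1/4.76 + 1/3.06) = 0.9405 Ω.
Node voltage V_A = V_s · R_p/(R_s + R_p) = 12.8 × 0.5130 = 6.566 V.
I(R1) = V_A / R1 = 6.566/2.34 = 2.806 A.
(Equivalently: I_total = 6.981 A, then current-divider fraction G_k/ΣG = 0.4019.)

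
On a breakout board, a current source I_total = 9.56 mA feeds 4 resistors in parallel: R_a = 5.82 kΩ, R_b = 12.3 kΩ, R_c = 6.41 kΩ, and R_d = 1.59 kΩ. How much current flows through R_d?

I ≈ 5.79 mA

Conductances: ΣG = 1/5.82 + 1/12.3 + 1/6.41 + 1/1.59 = 1.038 (1/kΩ).
By the current-divider rule, I = I_total · G_k/ΣG = 9.56 × 0.6059 = 5.792 mA.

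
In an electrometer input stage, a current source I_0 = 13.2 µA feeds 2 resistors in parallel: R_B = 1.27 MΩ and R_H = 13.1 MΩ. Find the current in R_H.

I ≈ 1.17 µA

Two-branch current divider: I_k = I_0 · R_other/(R_1 + R_2).
I(R_H) = 13.2 × 1.27/(1.27 + 13.1) = 13.2 × 0.08838 = 1.167 µA.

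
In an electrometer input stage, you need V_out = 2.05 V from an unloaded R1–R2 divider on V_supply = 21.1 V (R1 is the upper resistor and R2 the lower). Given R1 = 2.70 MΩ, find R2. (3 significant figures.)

R2 ≈ 0.291 MΩ

Required fraction k = V_out/V_supply = 0.09716.
So R2 = R1 · V_out/(V_supply − V_out) = 2.70 × 2.05/(21.1 − 2.05) = 2.70 × 0.1076 = 0.2906 MΩ.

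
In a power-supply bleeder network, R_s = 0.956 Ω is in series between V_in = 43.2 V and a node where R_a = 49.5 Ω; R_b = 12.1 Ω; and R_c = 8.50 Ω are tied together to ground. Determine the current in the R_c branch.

Parallel bank: R_p = 1/(1/49.5 + 1/12.1 + 1/8.50) = 4.535 Ω.
Node voltage V_A = V_in · R_p/(R_s + R_p) = 43.2 × 0.8259 = 35.68 V.
I(R_c) = V_A / R_c = 35.68/8.50 = 4.198 A.

I ≈ 4.20 A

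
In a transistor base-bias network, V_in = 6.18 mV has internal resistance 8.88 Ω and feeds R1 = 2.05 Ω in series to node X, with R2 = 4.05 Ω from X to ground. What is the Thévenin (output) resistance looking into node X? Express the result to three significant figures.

R1' = 8.88 + 2.05 = 10.93 Ω (source resistance + R1).
Looking into X with the source shorted: R_th = R1'·R2/(R1'+R2) = 10.93 × 4.05/14.98 = 2.955 Ω.

R_th ≈ 2.96 Ω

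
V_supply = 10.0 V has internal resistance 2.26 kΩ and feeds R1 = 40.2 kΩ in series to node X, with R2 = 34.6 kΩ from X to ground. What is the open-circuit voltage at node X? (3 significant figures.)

R1' = 2.26 + 40.2 = 42.46 kΩ (source resistance + R1).
Open-circuit (no load on X): V_th = V_supply · R2/(R1' + R2) = 10.0 × 34.6/(42.46 + 34.6) = 4.490 V.

V_th ≈ 4.49 V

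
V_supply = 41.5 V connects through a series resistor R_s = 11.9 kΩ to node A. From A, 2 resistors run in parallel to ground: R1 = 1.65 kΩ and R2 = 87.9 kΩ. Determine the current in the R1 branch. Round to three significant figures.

I ≈ 3.01 mA

Combine the parallel branches: R_p = (1/1.65 + 1/87.9)⁻¹ = 1.620 kΩ.
V_A = 41.5 × 1.620/13.52 = 4.972 V.
Branch current I = V_A/R1 = 4.972/1.65 = 3.013 mA.
(Equivalently: I_total = 3.070 mA, then current-divider fraction G_k/ΣG = 0.9816.)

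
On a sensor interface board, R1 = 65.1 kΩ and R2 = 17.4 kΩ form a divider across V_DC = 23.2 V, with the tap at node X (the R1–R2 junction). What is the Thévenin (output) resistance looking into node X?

With V_DC suppressed (replaced by a short), R_th = R1 ‖ R2 = (65.10 × 17.4)/(65.10 + 17.4) = 13.73 kΩ.

R_th ≈ 13.7 kΩ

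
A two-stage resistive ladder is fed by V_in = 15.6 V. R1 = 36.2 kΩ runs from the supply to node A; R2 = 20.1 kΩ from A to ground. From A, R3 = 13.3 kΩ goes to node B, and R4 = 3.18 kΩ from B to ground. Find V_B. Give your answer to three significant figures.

V_B ≈ 0.602 V

The second stage (R3 + R4 = 16.48 kΩ) loads node A in parallel with R2.
Effective lower resistance at A: R2 ‖ 16.48 = 9.055 kΩ.
V_A = 15.6 × 9.055/(36.2 + 9.055) = 3.122 V.
Then the unloaded second divider: V_B = V_A × R4/(R3+R4) = 3.122 × 0.1930 = 0.6023 V.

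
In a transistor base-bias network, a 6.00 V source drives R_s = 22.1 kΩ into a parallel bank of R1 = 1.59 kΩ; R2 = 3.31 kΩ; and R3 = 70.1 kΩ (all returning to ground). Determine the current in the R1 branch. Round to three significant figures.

I ≈ 0.172 mA

Parallel bank: R_p = 1/(1/1.59 + 1/3.31 + 1/70.1) = 1.058 kΩ.
V_A = 6.00 × 1.058/23.16 = 0.2741 V.
I(R1) = V_A / R1 = 0.2741/1.59 = 0.1724 mA.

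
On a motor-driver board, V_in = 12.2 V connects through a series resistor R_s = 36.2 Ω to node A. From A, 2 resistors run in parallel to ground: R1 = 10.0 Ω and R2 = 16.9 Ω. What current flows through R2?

Equivalent of the parallel group: R_p = 6.283 Ω.
Node voltage V_A = V_in · R_p/(R_s + R_p) = 12.2 × 0.1479 = 1.804 V.
Branch current I = V_A/R2 = 1.804/16.9 = 0.1068 A.
(Equivalently: I_total = 0.2872 A, then current-divider fraction G_k/ΣG = 0.3717.)

I ≈ 0.107 A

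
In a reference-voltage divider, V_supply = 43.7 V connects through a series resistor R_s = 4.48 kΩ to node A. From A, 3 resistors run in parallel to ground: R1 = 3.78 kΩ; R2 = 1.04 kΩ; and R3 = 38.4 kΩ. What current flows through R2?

I ≈ 6.36 mA

Parallel bank: R_p = 1/(1/3.78 + 1/1.04 + 1/38.4) = 0.7986 kΩ.
V_A by voltage divider: V_A = 43.7 × 0.7986/(4.48 + 0.7986) = 6.612 V.
Branch current I = V_A/R2 = 6.612/1.04 = 6.357 mA.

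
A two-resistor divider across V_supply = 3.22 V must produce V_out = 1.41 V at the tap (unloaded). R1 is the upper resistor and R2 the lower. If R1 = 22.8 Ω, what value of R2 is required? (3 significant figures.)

V_out/V_supply = R2/(R1+R2) = 0.4379.
So R2 = R1 · V_out/(V_supply − V_out) = 22.8 × 1.41/(3.22 − 1.41) = 22.8 × 0.7790 = 17.76 Ω.

R2 ≈ 17.8 Ω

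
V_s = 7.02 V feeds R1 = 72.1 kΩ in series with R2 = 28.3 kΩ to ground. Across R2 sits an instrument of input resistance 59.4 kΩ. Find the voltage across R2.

R2 ‖ R_L = (28.3 × 59.4)/(28.3 + 59.4) = 19.17 kΩ.
Now apply the divider: V_out = 7.02 × 0.2100 = 1.474 V.
(Unloaded it would be 1.98 V; the load pulls it down.)

V_out ≈ 1.47 V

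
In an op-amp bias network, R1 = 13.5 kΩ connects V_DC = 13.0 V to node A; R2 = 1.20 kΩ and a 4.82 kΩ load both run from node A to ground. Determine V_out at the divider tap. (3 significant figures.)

V_out ≈ 0.864 V

The load sits in parallel with R2, giving an effective lower resistance R2' = R2·R_L/(R2+R_L) = 0.9608 kΩ.
Now apply the divider: V_out = 13.0 × 0.06644 = 0.8637 V.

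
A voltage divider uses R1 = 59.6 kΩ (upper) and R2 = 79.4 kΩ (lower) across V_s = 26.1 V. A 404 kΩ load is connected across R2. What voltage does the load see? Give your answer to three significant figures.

First combine the lower leg with the load: R2 ‖ R_L = 66.36 kΩ.
Now apply the divider: V_out = 26.1 × 0.5268 = 13.75 V.
(Unloaded it would be 14.9 V; the load pulls it down.)

V_out ≈ 13.8 V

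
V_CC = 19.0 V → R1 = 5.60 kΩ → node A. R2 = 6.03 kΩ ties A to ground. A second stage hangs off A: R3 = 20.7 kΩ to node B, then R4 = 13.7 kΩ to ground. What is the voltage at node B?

The second stage (R3 + R4 = 34.40 kΩ) loads node A in parallel with R2.
R2 ‖ (R3+R4) = 5.131 kΩ.
V_A = 19.0 × 5.131/(5.60 + 5.131) = 9.084 V.
Then the unloaded second divider: V_B = V_A × R4/(R3+R4) = 9.084 × 0.3983 = 3.618 V.

V_B ≈ 3.62 V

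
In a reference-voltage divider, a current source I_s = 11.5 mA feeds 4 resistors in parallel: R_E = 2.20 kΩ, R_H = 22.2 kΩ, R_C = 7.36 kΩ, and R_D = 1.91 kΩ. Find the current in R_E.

Conductances: ΣG = 1/2.20 + 1/22.2 + 1/7.36 + 1/1.91 = 1.159 (1/kΩ).
Current divider: I(R_E) = I_s · G_k/ΣG = 11.5 × (0.4545/1.159) = 11.5 × 0.3922 = 4.510 mA.

I ≈ 4.51 mA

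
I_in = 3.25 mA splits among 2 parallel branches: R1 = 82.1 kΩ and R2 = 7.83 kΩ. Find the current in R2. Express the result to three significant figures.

Two-branch current divider: I_k = I_in · R_other/(R_1 + R_2).
I(R2) = 3.25 × 82.1/(82.1 + 7.83) = 3.25 × 0.9129 = 2.967 mA.

I ≈ 2.97 mA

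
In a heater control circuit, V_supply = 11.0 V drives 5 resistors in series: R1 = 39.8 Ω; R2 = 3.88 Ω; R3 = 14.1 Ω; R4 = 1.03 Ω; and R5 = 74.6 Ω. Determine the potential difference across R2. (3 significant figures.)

V ≈ 0.320 V

Total series resistance ΣR = 39.8 + 3.88 + 14.1 + 1.03 + 74.6 = 133.4 Ω.
By the voltage-divider rule, V = 11.0 × 3.880/133.4 = 0.3199 V.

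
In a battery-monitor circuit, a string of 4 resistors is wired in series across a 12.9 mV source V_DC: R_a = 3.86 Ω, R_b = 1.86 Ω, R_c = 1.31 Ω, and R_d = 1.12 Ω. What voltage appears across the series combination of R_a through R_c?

V ≈ 11.1 mV

Series total: ΣR = 3.86 + 1.86 + 1.31 + 1.12 = 8.150 Ω.
R_{R_a..R_c} = 3.86 + 1.86 + 1.31 = 7.030 Ω.
Voltage divider: V = V_DC · (7.030 / 8.150) = 12.9 × 0.8626 = 11.13 mV.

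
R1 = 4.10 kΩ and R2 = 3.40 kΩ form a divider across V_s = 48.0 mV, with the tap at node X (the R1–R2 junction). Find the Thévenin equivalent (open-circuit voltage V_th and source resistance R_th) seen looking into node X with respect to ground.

V_th ≈ 21.8 mV, R_th ≈ 1.86 kΩ

V_th is the unloaded tap voltage: V_s · R2/(R1+R2) = 48.0 × 0.4533 = 21.76 mV.
With V_s suppressed (replaced by a short), R_th = R1 ‖ R2 = (4.100 × 3.40)/(4.100 + 3.40) = 1.859 kΩ.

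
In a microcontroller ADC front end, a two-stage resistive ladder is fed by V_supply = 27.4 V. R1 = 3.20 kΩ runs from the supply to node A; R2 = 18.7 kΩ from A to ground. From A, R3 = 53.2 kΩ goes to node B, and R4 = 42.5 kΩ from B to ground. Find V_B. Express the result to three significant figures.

Looking into the second stage from A: R3 + R4 = 95.70 kΩ appears in parallel with R2.
Effective lower resistance at A: R2 ‖ 95.70 = 15.64 kΩ.
V_A = 27.4 × 15.64/(3.20 + 15.64) = 22.75 V.
Stage 2 is unloaded, so V_B = V_A · R4/(R3+R4) = 22.75 × 42.5/95.70 = 10.10 V.

V_B ≈ 10.1 V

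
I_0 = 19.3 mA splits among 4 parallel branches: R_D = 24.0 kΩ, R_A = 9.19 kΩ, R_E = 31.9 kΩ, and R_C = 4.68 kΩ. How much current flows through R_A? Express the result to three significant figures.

Total conductance ΣG = 1/24.0 + 1/9.19 + 1/31.9 + 1/4.68 = 0.3955 (units of 1/kΩ).
R_A takes the fraction G_k/ΣG = 0.1088/0.3955 = 0.2751, so I = 19.3 × 0.2751 = 5.310 mA.

I ≈ 5.31 mA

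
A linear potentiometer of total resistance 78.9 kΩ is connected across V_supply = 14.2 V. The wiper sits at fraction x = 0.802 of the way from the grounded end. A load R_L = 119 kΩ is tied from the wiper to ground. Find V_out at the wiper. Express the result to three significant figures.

V_out ≈ 10.3 V

The pot divides into 15.62 kΩ above the wiper and 63.28 kΩ below.
R_L loads the lower segment: effective lower R = 41.31 kΩ.
V_out = 14.2 × 41.31/(15.62 + 41.31) = 10.30 V.
(Unloaded: V_out = x·V_supply = 11.4 V.)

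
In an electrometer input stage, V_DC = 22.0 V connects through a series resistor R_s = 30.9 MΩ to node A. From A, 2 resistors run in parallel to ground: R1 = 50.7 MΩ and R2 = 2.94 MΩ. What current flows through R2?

Parallel bank: R_p = 1/(1/50.7 + 1/2.94) = 2.779 MΩ.
Node voltage V_A = V_DC · R_p/(R_s + R_p) = 22.0 × 0.08251 = 1.815 V.
I(R2) = V_A / R2 = 1.815/2.94 = 0.6174 µA.

I ≈ 0.617 µA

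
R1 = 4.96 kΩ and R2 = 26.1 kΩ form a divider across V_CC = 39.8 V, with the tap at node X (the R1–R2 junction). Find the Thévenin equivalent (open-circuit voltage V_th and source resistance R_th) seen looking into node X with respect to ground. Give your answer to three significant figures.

V_th ≈ 33.4 V, R_th ≈ 4.17 kΩ

Open-circuit (no load on X): V_th = V_CC · R2/(R1 + R2) = 39.8 × 26.1/(4.960 + 26.1) = 33.44 V.
With V_CC suppressed (replaced by a short), R_th = R1 ‖ R2 = (4.960 × 26.1)/(4.960 + 26.1) = 4.168 kΩ.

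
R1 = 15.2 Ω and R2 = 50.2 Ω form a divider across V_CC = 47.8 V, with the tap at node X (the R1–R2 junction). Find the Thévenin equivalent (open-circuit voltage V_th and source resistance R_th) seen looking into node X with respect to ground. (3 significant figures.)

With X open, the divider is unloaded: V_th = 47.8 × 50.2/65.40 = 36.69 V.
Zeroing V_CC shorts the top of R1 to ground, so R_th = R1 ‖ R2 = 11.67 Ω.

V_th ≈ 36.7 V, R_th ≈ 11.7 Ω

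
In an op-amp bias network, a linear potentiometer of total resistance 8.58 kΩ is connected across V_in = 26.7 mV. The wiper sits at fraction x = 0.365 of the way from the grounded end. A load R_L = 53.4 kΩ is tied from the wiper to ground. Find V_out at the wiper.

The pot divides into 5.448 kΩ above the wiper and 3.132 kΩ below.
R_L loads the lower segment: effective lower R = 2.958 kΩ.
V_out = 26.7 × 2.958/(5.448 + 2.958) = 9.396 mV.
(Unloaded: V_out = x·V_in = 9.75 mV.)

V_out ≈ 9.40 mV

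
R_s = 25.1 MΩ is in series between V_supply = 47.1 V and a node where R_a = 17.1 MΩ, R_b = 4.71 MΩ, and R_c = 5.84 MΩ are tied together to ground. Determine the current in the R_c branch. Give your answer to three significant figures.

I ≈ 0.667 µA

Parallel bank: R_p = 1/(1/17.1 + 1/4.71 + 1/5.84) = 2.262 MΩ.
Node voltage V_A = V_supply · R_p/(R_s + R_p) = 47.1 × 0.08268 = 3.894 V.
I(R_c) = V_A / R_c = 3.894/5.84 = 0.6668 µA.
(Equivalently: I_total = 1.721 µA, then current-divider fraction G_k/ΣG = 0.3874.)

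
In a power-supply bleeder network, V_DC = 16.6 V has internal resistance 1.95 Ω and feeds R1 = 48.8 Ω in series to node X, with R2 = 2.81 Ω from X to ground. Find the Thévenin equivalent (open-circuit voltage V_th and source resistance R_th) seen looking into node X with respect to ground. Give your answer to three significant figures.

R1' = 1.95 + 48.8 = 50.75 Ω (source resistance + R1).
With X open, the divider is unloaded: V_th = 16.6 × 2.81/53.56 = 0.8709 V.
Looking into X with the source shorted: R_th = R1'·R2/(R1'+R2) = 50.75 × 2.81/53.56 = 2.663 Ω.

V_th ≈ 0.871 V, R_th ≈ 2.66 Ω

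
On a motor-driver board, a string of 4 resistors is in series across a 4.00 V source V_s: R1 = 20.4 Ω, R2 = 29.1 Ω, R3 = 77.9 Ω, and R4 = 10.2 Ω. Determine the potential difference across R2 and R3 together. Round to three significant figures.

V ≈ 3.11 V

Total series resistance ΣR = 20.4 + 29.1 + 77.9 + 10.2 = 137.6 Ω.
R_{R2..R3} = 29.1 + 77.9 = 107.0 Ω.
V = V_s · R/ΣR = 4.00 × 0.7776 = 3.110 V.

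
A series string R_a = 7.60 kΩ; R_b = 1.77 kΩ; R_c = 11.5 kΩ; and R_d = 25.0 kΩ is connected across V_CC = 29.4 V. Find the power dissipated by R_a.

The common current is I = 29.4/45.87 = 0.6409 mA.
P(R_a) = I²·R_a = (0.6409)² × 7.60 = 3.122 mW.

P ≈ 3.12 mW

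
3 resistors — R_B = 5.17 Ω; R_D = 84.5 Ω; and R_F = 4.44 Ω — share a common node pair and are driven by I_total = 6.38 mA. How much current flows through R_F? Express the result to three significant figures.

I ≈ 3.34 mA

ΣG = 1/5.17 + 1/84.5 + 1/4.44 = 0.4305.
R_F takes the fraction G_k/ΣG = 0.2252/0.4305 = 0.5232, so I = 6.38 × 0.5232 = 3.338 mA.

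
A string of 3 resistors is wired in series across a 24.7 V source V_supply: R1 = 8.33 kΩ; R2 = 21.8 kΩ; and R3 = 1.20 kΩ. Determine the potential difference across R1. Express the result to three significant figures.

V ≈ 6.57 V

ΣR = 8.33 + 21.8 + 1.20 = 31.33 kΩ.
Voltage divider: V = V_supply · (8.330 / 31.33) = 24.7 × 0.2659 = 6.567 V.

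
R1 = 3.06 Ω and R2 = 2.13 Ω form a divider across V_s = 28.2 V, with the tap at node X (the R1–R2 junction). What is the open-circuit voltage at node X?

V_th ≈ 11.6 V

With X open, the divider is unloaded: V_th = 28.2 × 2.13/5.190 = 11.57 V.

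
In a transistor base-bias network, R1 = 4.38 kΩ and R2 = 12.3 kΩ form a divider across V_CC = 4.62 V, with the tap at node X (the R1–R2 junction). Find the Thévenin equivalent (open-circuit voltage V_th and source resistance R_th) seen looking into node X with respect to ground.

V_th ≈ 3.41 V, R_th ≈ 3.23 kΩ

With X open, the divider is unloaded: V_th = 4.62 × 12.3/16.68 = 3.407 V.
With V_CC suppressed (replaced by a short), R_th = R1 ‖ R2 = (4.380 × 12.3)/(4.380 + 12.3) = 3.230 kΩ.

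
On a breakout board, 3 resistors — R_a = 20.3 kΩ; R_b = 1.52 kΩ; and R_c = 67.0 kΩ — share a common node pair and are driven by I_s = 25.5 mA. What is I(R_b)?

ΣG = 1/20.3 + 1/1.52 + 1/67.0 = 0.7221.
By the current-divider rule, I = I_s · G_k/ΣG = 25.5 × 0.9111 = 23.23 mA.

I ≈ 23.2 mA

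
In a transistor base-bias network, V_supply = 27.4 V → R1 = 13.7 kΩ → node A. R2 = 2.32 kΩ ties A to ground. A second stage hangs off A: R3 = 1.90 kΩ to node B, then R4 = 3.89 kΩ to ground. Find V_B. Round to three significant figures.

Node A sees R2 in parallel with the series input of stage 2, R3 + R4 = 5.790 kΩ.
R2 ‖ (R3+R4) = 1.656 kΩ.
V_A = 27.4 × 1.656/(13.7 + 1.656) = 2.955 V.
Then the unloaded second divider: V_B = V_A × R4/(R3+R4) = 2.955 × 0.6718 = 1.986 V.

V_B ≈ 1.99 V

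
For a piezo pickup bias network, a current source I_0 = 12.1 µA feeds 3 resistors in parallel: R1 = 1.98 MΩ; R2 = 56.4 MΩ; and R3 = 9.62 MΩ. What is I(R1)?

I ≈ 9.75 µA

Total conductance ΣG = 1/1.98 + 1/56.4 + 1/9.62 = 0.6267 (units of 1/MΩ).
Current divider: I(R1) = I_0 · G_k/ΣG = 12.1 × (0.5051/0.6267) = 12.1 × 0.8058 = 9.751 µA.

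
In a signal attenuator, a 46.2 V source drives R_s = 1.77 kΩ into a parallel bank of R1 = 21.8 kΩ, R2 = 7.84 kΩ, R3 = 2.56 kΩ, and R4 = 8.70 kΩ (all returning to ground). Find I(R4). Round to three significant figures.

Parallel bank: R_p = 1/(1/21.8 + 1/7.84 + 1/2.56 + 1/8.70) = 1.473 kΩ.
V_A = 46.2 × 1.473/3.243 = 20.98 V.
I(R4) = V_A / R4 = 20.98/8.70 = 2.412 mA.

I ≈ 2.41 mA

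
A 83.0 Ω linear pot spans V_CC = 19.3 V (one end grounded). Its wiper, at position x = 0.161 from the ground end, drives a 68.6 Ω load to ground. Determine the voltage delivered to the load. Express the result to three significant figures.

V_out ≈ 2.67 V

The pot divides into 69.64 Ω above the wiper and 13.36 Ω below.
(x·R_p) ‖ R_L = 11.18 Ω.
V_out = 19.3 × 11.18/(69.64 + 11.18) = 2.671 V.
(Unloaded: V_out = x·V_CC = 3.11 V.)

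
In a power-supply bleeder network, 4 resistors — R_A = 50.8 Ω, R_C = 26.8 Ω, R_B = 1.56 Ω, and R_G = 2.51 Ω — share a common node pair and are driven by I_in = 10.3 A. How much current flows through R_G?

I ≈ 3.74 A

ΣG = 1/50.8 + 1/26.8 + 1/1.56 + 1/2.51 = 1.096.
By the current-divider rule, I = I_in · G_k/ΣG = 10.3 × 0.3634 = 3.743 A.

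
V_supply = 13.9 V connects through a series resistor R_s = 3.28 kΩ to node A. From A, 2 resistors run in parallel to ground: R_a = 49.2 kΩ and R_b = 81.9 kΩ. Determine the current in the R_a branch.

Equivalent of the parallel group: R_p = 30.74 kΩ.
V_A by voltage divider: V_A = 13.9 × 30.74/(3.28 + 30.74) = 12.56 V.
Branch current I = V_A/R_a = 12.56/49.2 = 0.2553 mA.

I ≈ 0.255 mA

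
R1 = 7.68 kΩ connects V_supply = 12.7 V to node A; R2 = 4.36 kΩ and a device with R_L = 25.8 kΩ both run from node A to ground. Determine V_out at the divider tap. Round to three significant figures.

First combine the lower leg with the load: R2 ‖ R_L = 3.730 kΩ.
Voltage divider with the loaded lower leg: V_out = 12.7 × 3.730/(7.68 + 3.730) = 12.7 × 0.3269 = 4.151 V.

V_out ≈ 4.15 V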